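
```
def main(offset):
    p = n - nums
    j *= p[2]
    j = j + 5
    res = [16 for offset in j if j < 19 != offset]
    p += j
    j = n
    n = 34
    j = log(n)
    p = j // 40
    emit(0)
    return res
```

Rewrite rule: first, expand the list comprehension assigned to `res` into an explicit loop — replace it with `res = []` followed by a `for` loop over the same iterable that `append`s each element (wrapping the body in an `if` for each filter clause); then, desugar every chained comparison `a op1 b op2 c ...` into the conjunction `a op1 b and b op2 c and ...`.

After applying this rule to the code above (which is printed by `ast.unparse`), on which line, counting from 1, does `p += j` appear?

Transformed code:
def main(offset):
    p = n - nums
    j *= p[2]
    j = j + 5
    res = []
    for offset in j:
        if j < 19 and 19 != offset:
            res.append(16)
    p += j
    j = n
    n = 34
    j = log(n)
    p = j // 40
    emit(0)
    return res

9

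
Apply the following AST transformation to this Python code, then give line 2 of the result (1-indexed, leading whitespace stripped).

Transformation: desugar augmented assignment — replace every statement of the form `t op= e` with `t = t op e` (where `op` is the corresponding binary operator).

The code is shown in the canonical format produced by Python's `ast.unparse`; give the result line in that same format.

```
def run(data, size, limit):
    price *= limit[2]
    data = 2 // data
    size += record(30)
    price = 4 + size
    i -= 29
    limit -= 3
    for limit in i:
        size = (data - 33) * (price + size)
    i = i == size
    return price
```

price = price * limit[2]

Transformed code:
def run(data, size, limit):
    price = price * limit[2]
    data = 2 // data
    size = size + record(30)
    price = 4 + size
    i = i - 29
    limit = limit - 3
    for limit in i:
        size = (data - 33) * (price + size)
    i = i == size
    return price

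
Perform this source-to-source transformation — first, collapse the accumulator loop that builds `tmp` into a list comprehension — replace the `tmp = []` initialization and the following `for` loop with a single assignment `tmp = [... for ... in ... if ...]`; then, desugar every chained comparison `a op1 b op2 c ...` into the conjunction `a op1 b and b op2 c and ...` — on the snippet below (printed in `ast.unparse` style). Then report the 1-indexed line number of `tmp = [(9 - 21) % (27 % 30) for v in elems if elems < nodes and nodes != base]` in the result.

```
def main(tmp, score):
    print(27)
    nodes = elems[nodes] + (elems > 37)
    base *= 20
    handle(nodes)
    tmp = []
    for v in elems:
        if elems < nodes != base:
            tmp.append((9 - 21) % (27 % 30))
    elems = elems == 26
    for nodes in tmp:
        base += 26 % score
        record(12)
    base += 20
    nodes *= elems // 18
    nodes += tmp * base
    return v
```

6

Transformed code:
def main(tmp, score):
    print(27)
    nodes = elems[nodes] + (elems > 37)
    base *= 20
    handle(nodes)
    tmp = [(9 - 21) % (27 % 30) for v in elems if elems < nodes and nodes != base]
    elems = elems == 26
    for nodes in tmp:
        base += 26 % score
        record(12)
    base += 20
    nodes *= elems // 18
    nodes += tmp * base
    return v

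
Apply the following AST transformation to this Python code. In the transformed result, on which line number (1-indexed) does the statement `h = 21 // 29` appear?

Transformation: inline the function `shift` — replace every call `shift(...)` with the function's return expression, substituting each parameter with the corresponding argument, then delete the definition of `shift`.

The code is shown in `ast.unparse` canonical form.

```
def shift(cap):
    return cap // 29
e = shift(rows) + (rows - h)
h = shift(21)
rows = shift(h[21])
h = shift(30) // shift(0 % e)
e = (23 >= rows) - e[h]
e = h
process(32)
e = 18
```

2

Transformed code:
e = rows // 29 + (rows - h)
h = 21 // 29
rows = h[21] // 29
h = 30 // 29 // (0 % e // 29)
e = (23 >= rows) - e[h]
e = h
process(32)
e = 18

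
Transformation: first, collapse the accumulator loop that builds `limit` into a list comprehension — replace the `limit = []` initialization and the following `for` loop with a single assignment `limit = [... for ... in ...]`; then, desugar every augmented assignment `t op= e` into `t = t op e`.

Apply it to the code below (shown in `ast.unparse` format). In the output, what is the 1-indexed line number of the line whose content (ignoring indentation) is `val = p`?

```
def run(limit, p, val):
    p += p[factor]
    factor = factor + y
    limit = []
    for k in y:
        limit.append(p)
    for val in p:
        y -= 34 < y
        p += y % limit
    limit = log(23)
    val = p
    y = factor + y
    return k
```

9

Transformed code:
def run(limit, p, val):
    p = p + p[factor]
    factor = factor + y
    limit = [p for k in y]
    for val in p:
        y = y - (34 < y)
        p = p + y % limit
    limit = log(23)
    val = p
    y = factor + y
    return k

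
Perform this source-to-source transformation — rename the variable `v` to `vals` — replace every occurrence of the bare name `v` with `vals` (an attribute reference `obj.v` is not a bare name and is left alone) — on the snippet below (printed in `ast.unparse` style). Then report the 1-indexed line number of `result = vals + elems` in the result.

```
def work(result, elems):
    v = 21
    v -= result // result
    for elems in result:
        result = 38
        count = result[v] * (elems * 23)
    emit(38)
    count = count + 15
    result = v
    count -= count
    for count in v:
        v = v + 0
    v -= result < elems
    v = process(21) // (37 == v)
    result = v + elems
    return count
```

Transformed code:
def work(result, elems):
    vals = 21
    vals -= result // result
    for elems in result:
        result = 38
        count = result[vals] * (elems * 23)
    emit(38)
    count = count + 15
    result = vals
    count -= count
    for count in vals:
        vals = vals + 0
    vals -= result < elems
    vals = process(21) // (37 == vals)
    result = vals + elems
    return count

15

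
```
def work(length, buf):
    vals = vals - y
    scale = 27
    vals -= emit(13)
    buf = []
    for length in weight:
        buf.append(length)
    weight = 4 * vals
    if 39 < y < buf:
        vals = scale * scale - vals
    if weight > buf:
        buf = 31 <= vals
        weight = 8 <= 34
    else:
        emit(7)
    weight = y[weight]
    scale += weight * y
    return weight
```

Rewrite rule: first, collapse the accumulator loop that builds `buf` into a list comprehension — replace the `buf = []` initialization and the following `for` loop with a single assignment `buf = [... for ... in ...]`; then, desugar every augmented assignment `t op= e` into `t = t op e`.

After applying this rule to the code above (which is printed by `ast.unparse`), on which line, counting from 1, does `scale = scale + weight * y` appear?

15

Transformed code:
def work(length, buf):
    vals = vals - y
    scale = 27
    vals = vals - emit(13)
    buf = [length for length in weight]
    weight = 4 * vals
    if 39 < y < buf:
        vals = scale * scale - vals
    if weight > buf:
        buf = 31 <= vals
        weight = 8 <= 34
    else:
        emit(7)
    weight = y[weight]
    scale = scale + weight * y
    return weight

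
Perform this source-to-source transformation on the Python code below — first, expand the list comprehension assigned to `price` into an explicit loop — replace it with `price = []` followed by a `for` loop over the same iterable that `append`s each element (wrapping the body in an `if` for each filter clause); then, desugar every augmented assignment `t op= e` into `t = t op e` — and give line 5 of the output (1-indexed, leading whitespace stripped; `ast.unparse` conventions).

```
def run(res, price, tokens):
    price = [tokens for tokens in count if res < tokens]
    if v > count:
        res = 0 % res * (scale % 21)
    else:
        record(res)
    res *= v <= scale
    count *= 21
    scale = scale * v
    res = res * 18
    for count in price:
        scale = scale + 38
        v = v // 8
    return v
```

price.append(tokens)

Transformed code:
def run(res, price, tokens):
    price = []
    for tokens in count:
        if res < tokens:
            price.append(tokens)
    if v > count:
        res = 0 % res * (scale % 21)
    else:
        record(res)
    res = res * (v <= scale)
    count = count * 21
    scale = scale * v
    res = res * 18
    for count in price:
        scale = scale + 38
        v = v // 8
    return v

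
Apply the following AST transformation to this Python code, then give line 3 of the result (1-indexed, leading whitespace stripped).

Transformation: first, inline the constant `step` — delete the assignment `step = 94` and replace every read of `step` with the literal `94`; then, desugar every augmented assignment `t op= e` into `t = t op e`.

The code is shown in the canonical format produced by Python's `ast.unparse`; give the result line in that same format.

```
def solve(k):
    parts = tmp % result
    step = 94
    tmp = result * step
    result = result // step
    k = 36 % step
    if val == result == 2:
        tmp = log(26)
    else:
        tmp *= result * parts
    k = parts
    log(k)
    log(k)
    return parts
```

tmp = result * 94

Transformed code:
def solve(k):
    parts = tmp % result
    tmp = result * 94
    result = result // 94
    k = 36 % 94
    if val == result == 2:
        tmp = log(26)
    else:
        tmp = tmp * (result * parts)
    k = parts
    log(k)
    log(k)
    return parts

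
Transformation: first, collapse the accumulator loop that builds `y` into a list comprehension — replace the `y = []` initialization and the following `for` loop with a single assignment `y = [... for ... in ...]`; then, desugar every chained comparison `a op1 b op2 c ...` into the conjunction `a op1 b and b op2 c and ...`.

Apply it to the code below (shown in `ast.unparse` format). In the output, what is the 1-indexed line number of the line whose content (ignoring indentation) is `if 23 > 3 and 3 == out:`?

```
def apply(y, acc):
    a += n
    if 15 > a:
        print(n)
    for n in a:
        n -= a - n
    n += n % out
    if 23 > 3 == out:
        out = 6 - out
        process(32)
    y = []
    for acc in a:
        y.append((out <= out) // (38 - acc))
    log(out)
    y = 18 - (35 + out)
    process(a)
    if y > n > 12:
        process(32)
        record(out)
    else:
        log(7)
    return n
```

8

Transformed code:
def apply(y, acc):
    a += n
    if 15 > a:
        print(n)
    for n in a:
        n -= a - n
    n += n % out
    if 23 > 3 and 3 == out:
        out = 6 - out
        process(32)
    y = [(out <= out) // (38 - acc) for acc in a]
    log(out)
    y = 18 - (35 + out)
    process(a)
    if y > n and n > 12:
        process(32)
        record(out)
    else:
        log(7)
    return n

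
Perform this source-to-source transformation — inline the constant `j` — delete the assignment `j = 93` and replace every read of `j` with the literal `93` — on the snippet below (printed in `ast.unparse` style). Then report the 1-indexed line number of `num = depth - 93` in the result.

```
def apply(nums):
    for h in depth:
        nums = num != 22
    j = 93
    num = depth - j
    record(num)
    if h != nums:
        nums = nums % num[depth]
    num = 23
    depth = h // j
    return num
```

4

Transformed code:
def apply(nums):
    for h in depth:
        nums = num != 22
    num = depth - 93
    record(num)
    if h != nums:
        nums = nums % num[depth]
    num = 23
    depth = h // 93
    return num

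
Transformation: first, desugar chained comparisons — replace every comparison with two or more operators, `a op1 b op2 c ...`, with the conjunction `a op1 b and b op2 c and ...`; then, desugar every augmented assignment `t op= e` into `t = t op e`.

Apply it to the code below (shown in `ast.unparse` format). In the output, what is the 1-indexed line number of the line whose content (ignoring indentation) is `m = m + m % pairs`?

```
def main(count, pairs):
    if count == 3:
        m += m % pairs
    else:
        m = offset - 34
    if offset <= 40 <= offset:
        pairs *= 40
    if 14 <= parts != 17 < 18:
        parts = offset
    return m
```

3

Transformed code:
def main(count, pairs):
    if count == 3:
        m = m + m % pairs
    else:
        m = offset - 34
    if offset <= 40 and 40 <= offset:
        pairs = pairs * 40
    if 14 <= parts and parts != 17 and (17 < 18):
        parts = offset
    return m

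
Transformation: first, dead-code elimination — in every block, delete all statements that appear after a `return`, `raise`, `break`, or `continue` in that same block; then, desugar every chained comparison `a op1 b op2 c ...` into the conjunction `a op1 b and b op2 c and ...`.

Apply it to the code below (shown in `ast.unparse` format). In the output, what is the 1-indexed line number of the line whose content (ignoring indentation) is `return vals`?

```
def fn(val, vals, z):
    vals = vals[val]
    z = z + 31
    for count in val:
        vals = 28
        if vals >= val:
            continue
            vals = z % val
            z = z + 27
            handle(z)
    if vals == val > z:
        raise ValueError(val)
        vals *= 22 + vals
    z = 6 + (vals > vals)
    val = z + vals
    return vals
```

Transformed code:
def fn(val, vals, z):
    vals = vals[val]
    z = z + 31
    for count in val:
        vals = 28
        if vals >= val:
            continue
    if vals == val and val > z:
        raise ValueError(val)
    z = 6 + (vals > vals)
    val = z + vals
    return vals

12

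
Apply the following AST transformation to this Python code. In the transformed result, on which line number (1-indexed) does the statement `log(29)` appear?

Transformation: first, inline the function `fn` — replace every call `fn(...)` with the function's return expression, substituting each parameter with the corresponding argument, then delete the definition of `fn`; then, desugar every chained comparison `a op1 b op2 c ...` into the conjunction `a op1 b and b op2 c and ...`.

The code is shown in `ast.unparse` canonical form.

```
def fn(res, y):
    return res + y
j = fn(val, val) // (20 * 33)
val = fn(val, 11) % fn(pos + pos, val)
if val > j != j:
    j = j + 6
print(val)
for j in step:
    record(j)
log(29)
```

Transformed code:
j = (val + val) // (20 * 33)
val = (val + 11) % (pos + pos + val)
if val > j and j != j:
    j = j + 6
print(val)
for j in step:
    record(j)
log(29)

8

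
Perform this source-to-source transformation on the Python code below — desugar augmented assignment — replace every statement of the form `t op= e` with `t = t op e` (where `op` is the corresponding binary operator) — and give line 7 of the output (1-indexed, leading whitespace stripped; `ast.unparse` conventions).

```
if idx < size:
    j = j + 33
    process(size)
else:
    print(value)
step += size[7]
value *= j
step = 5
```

Transformed code:
if idx < size:
    j = j + 33
    process(size)
else:
    print(value)
step = step + size[7]
value = value * j
step = 5

value = value * j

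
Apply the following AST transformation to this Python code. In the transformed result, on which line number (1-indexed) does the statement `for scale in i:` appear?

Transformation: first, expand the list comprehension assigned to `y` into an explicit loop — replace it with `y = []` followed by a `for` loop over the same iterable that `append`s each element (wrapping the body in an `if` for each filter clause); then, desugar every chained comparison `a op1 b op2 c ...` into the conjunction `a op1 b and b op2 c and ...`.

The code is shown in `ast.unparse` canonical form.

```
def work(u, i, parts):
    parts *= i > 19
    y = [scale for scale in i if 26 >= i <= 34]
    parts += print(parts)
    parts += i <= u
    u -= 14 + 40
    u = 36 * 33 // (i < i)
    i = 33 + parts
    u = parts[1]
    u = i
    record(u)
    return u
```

Transformed code:
def work(u, i, parts):
    parts *= i > 19
    y = []
    for scale in i:
        if 26 >= i and i <= 34:
            y.append(scale)
    parts += print(parts)
    parts += i <= u
    u -= 14 + 40
    u = 36 * 33 // (i < i)
    i = 33 + parts
    u = parts[1]
    u = i
    record(u)
    return u

4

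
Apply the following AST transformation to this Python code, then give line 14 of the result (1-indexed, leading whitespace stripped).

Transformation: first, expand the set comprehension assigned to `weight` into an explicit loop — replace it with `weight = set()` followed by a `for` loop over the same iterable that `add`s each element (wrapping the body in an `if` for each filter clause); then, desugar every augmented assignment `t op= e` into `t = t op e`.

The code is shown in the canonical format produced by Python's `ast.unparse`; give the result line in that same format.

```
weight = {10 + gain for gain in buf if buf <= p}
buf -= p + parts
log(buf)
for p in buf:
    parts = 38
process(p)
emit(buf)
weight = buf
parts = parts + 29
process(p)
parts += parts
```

Transformed code:
weight = set()
for gain in buf:
    if buf <= p:
        weight.add(10 + gain)
buf = buf - (p + parts)
log(buf)
for p in buf:
    parts = 38
process(p)
emit(buf)
weight = buf
parts = parts + 29
process(p)
parts = parts + parts

parts = parts + parts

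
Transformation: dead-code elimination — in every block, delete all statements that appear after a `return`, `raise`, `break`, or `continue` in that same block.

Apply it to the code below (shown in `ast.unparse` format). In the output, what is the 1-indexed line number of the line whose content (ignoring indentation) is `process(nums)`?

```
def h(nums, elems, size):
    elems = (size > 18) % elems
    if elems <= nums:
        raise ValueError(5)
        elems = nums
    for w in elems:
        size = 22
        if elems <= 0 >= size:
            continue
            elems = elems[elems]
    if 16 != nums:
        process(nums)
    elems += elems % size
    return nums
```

10

Transformed code:
def h(nums, elems, size):
    elems = (size > 18) % elems
    if elems <= nums:
        raise ValueError(5)
    for w in elems:
        size = 22
        if elems <= 0 >= size:
            continue
    if 16 != nums:
        process(nums)
    elems += elems % size
    return nums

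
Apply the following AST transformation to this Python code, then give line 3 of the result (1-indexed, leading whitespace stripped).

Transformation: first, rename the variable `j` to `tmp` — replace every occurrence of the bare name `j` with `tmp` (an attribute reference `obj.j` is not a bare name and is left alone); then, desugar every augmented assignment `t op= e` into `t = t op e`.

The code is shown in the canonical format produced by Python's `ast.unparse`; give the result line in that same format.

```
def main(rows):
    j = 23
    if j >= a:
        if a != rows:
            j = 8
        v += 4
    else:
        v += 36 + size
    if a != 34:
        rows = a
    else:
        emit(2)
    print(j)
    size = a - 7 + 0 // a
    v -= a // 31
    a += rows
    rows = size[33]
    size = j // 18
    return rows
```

Transformed code:
def main(rows):
    tmp = 23
    if tmp >= a:
        if a != rows:
            tmp = 8
        v = v + 4
    else:
        v = v + (36 + size)
    if a != 34:
        rows = a
    else:
        emit(2)
    print(tmp)
    size = a - 7 + 0 // a
    v = v - a // 31
    a = a + rows
    rows = size[33]
    size = tmp // 18
    return rows

if tmp >= a:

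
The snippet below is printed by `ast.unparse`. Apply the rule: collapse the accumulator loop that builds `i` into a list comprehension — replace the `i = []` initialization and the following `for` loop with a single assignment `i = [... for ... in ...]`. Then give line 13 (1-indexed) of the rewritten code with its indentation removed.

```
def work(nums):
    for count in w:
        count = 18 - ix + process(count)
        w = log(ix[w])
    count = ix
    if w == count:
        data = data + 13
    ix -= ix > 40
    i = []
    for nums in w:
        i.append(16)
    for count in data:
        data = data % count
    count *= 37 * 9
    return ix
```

return ix

Transformed code:
def work(nums):
    for count in w:
        count = 18 - ix + process(count)
        w = log(ix[w])
    count = ix
    if w == count:
        data = data + 13
    ix -= ix > 40
    i = [16 for nums in w]
    for count in data:
        data = data % count
    count *= 37 * 9
    return ix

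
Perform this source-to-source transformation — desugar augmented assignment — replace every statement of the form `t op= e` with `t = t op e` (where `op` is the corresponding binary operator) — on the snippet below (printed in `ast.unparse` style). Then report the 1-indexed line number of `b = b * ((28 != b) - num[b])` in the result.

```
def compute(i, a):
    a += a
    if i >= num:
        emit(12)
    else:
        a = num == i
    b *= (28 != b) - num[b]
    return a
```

7

Transformed code:
def compute(i, a):
    a = a + a
    if i >= num:
        emit(12)
    else:
        a = num == i
    b = b * ((28 != b) - num[b])
    return a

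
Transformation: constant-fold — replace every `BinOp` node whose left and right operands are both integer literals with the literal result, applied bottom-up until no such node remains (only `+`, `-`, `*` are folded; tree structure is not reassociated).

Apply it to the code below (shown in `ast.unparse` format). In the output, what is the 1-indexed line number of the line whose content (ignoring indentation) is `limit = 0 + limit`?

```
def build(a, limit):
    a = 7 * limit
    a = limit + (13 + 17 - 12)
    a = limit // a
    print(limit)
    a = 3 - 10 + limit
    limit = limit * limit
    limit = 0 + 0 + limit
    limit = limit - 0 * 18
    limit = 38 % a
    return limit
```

8

Transformed code:
def build(a, limit):
    a = 7 * limit
    a = limit + 18
    a = limit // a
    print(limit)
    a = -7 + limit
    limit = limit * limit
    limit = 0 + limit
    limit = limit - 0
    limit = 38 % a
    return limit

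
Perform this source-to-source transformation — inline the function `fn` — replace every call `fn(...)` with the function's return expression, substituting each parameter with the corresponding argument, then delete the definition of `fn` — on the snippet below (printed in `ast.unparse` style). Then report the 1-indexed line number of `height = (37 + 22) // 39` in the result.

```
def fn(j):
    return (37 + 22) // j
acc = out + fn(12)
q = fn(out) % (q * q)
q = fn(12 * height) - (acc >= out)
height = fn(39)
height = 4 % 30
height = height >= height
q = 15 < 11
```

Transformed code:
acc = out + (37 + 22) // 12
q = (37 + 22) // out % (q * q)
q = (37 + 22) // (12 * height) - (acc >= out)
height = (37 + 22) // 39
height = 4 % 30
height = height >= height
q = 15 < 11

4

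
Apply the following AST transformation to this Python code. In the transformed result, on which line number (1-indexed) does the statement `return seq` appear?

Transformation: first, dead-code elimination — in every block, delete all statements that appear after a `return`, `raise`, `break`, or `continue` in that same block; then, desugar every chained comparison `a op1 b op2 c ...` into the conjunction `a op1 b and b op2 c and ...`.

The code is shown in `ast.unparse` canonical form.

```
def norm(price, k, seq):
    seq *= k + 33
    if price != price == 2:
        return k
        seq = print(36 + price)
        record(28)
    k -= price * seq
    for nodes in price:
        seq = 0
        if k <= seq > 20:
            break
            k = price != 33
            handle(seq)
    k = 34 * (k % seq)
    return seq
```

Transformed code:
def norm(price, k, seq):
    seq *= k + 33
    if price != price and price == 2:
        return k
    k -= price * seq
    for nodes in price:
        seq = 0
        if k <= seq and seq > 20:
            break
    k = 34 * (k % seq)
    return seq

11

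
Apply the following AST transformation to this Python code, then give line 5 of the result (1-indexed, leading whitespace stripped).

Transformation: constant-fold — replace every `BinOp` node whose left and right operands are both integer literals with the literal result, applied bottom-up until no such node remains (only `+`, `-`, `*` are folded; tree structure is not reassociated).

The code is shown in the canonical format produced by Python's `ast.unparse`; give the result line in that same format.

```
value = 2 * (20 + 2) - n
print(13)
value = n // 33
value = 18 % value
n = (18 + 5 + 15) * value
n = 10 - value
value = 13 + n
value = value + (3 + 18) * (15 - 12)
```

Transformed code:
value = 44 - n
print(13)
value = n // 33
value = 18 % value
n = 38 * value
n = 10 - value
value = 13 + n
value = value + 63

n = 38 * value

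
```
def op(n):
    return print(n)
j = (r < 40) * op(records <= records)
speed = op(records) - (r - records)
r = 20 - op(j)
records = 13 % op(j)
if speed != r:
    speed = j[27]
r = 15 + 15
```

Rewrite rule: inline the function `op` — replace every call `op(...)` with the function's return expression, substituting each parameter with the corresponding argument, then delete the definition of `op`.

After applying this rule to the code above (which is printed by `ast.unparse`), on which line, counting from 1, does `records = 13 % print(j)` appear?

Transformed code:
j = (r < 40) * print(records <= records)
speed = print(records) - (r - records)
r = 20 - print(j)
records = 13 % print(j)
if speed != r:
    speed = j[27]
r = 15 + 15

4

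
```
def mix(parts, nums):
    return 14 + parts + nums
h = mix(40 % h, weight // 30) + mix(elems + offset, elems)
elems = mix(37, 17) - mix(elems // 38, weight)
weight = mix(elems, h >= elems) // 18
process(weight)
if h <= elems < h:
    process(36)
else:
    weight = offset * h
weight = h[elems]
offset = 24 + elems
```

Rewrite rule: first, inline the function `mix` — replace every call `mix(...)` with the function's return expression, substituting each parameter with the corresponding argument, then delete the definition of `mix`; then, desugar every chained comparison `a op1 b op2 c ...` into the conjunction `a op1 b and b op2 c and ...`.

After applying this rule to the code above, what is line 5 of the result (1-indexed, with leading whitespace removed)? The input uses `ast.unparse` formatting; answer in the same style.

if h <= elems and elems < h:

Transformed code:
h = 14 + 40 % h + weight // 30 + (14 + (elems + offset) + elems)
elems = 14 + 37 + 17 - (14 + elems // 38 + weight)
weight = (14 + elems + (h >= elems)) // 18
process(weight)
if h <= elems and elems < h:
    process(36)
else:
    weight = offset * h
weight = h[elems]
offset = 24 + elems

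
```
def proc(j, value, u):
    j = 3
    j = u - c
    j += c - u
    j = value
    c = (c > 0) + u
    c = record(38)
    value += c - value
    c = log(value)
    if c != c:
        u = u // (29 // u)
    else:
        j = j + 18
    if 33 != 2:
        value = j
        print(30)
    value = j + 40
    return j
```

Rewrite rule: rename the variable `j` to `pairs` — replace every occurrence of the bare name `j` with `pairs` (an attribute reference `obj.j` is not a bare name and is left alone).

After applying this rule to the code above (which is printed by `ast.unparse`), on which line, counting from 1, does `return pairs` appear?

18

Transformed code:
def proc(pairs, value, u):
    pairs = 3
    pairs = u - c
    pairs += c - u
    pairs = value
    c = (c > 0) + u
    c = record(38)
    value += c - value
    c = log(value)
    if c != c:
        u = u // (29 // u)
    else:
        pairs = pairs + 18
    if 33 != 2:
        value = pairs
        print(30)
    value = pairs + 40
    return pairs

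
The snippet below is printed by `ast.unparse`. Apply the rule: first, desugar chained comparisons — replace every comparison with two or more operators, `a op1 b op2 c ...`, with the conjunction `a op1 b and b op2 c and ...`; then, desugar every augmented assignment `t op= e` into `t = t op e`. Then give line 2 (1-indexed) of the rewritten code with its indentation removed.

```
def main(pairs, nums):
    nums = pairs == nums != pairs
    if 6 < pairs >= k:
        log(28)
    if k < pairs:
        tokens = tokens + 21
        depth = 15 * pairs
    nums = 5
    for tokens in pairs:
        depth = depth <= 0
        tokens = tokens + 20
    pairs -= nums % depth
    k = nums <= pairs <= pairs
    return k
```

nums = pairs == nums and nums != pairs

Transformed code:
def main(pairs, nums):
    nums = pairs == nums and nums != pairs
    if 6 < pairs and pairs >= k:
        log(28)
    if k < pairs:
        tokens = tokens + 21
        depth = 15 * pairs
    nums = 5
    for tokens in pairs:
        depth = depth <= 0
        tokens = tokens + 20
    pairs = pairs - nums % depth
    k = nums <= pairs and pairs <= pairs
    return k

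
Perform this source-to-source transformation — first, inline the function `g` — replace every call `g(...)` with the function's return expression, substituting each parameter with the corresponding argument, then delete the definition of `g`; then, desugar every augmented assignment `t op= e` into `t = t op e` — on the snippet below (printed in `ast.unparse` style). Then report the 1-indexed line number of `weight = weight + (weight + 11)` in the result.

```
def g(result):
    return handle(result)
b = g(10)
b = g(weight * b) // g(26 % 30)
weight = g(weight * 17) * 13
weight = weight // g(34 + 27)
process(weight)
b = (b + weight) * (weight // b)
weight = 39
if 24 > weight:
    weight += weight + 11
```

Transformed code:
b = handle(10)
b = handle(weight * b) // handle(26 % 30)
weight = handle(weight * 17) * 13
weight = weight // handle(34 + 27)
process(weight)
b = (b + weight) * (weight // b)
weight = 39
if 24 > weight:
    weight = weight + (weight + 11)

9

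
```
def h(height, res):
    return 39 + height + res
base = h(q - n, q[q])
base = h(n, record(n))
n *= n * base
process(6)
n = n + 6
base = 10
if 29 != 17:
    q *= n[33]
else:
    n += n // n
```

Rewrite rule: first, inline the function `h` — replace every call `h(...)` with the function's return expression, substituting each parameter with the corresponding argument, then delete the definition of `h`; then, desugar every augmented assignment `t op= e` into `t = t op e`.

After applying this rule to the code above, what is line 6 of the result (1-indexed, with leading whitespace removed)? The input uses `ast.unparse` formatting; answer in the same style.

base = 10

Transformed code:
base = 39 + (q - n) + q[q]
base = 39 + n + record(n)
n = n * (n * base)
process(6)
n = n + 6
base = 10
if 29 != 17:
    q = q * n[33]
else:
    n = n + n // n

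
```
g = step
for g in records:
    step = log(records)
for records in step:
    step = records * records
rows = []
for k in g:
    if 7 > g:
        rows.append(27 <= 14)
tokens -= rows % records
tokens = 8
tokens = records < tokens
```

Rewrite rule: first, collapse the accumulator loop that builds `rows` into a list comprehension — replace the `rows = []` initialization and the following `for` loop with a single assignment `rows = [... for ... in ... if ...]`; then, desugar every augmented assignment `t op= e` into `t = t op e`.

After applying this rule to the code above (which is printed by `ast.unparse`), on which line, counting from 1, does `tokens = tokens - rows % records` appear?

Transformed code:
g = step
for g in records:
    step = log(records)
for records in step:
    step = records * records
rows = [27 <= 14 for k in g if 7 > g]
tokens = tokens - rows % records
tokens = 8
tokens = records < tokens

7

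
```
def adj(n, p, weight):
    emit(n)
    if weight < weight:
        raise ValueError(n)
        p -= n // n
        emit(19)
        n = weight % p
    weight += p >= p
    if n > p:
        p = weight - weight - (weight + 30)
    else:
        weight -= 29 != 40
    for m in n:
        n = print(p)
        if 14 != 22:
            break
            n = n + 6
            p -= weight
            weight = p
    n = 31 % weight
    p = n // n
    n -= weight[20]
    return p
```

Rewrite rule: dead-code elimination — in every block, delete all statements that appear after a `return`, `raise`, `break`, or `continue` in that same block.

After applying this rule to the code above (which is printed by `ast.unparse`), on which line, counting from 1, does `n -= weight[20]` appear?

Transformed code:
def adj(n, p, weight):
    emit(n)
    if weight < weight:
        raise ValueError(n)
    weight += p >= p
    if n > p:
        p = weight - weight - (weight + 30)
    else:
        weight -= 29 != 40
    for m in n:
        n = print(p)
        if 14 != 22:
            break
    n = 31 % weight
    p = n // n
    n -= weight[20]
    return p

16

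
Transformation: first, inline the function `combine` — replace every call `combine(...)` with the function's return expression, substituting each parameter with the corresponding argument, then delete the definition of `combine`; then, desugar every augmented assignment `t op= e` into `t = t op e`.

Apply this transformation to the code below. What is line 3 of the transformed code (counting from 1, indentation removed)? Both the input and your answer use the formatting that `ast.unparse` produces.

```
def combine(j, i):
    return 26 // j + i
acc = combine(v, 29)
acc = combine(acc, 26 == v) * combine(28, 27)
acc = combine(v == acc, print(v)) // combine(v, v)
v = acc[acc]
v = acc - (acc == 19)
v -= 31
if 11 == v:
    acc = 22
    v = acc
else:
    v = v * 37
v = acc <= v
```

Transformed code:
acc = 26 // v + 29
acc = (26 // acc + (26 == v)) * (26 // 28 + 27)
acc = (26 // (v == acc) + print(v)) // (26 // v + v)
v = acc[acc]
v = acc - (acc == 19)
v = v - 31
if 11 == v:
    acc = 22
    v = acc
else:
    v = v * 37
v = acc <= v

acc = (26 // (v == acc) + print(v)) // (26 // v + v)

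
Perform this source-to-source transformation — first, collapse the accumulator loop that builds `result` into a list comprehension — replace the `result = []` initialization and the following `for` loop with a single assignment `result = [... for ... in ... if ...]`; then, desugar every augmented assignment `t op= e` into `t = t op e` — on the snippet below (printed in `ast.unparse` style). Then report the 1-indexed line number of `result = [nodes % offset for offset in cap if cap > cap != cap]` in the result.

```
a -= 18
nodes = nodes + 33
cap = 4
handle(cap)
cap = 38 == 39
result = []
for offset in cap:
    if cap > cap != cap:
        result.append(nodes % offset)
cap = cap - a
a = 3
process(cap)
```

6

Transformed code:
a = a - 18
nodes = nodes + 33
cap = 4
handle(cap)
cap = 38 == 39
result = [nodes % offset for offset in cap if cap > cap != cap]
cap = cap - a
a = 3
process(cap)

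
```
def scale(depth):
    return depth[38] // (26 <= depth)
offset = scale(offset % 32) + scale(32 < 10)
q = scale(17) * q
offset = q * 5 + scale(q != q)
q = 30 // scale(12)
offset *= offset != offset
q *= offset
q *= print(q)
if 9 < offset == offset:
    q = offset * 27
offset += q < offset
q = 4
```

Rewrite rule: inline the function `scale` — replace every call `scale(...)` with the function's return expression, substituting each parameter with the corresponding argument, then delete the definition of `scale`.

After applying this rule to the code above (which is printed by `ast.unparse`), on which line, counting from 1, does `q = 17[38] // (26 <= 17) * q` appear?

2

Transformed code:
offset = (offset % 32)[38] // (26 <= offset % 32) + (32 < 10)[38] // (26 <= (32 < 10))
q = 17[38] // (26 <= 17) * q
offset = q * 5 + (q != q)[38] // (26 <= (q != q))
q = 30 // (12[38] // (26 <= 12))
offset *= offset != offset
q *= offset
q *= print(q)
if 9 < offset == offset:
    q = offset * 27
offset += q < offset
q = 4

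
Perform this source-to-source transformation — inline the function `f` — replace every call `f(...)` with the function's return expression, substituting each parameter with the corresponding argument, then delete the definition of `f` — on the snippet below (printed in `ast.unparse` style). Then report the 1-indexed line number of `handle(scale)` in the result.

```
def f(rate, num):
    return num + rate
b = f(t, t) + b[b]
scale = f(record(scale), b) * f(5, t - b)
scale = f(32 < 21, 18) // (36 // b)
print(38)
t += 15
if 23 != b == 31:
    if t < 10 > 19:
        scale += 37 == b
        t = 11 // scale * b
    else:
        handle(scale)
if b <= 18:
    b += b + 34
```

11

Transformed code:
b = t + t + b[b]
scale = (b + record(scale)) * (t - b + 5)
scale = (18 + (32 < 21)) // (36 // b)
print(38)
t += 15
if 23 != b == 31:
    if t < 10 > 19:
        scale += 37 == b
        t = 11 // scale * b
    else:
        handle(scale)
if b <= 18:
    b += b + 34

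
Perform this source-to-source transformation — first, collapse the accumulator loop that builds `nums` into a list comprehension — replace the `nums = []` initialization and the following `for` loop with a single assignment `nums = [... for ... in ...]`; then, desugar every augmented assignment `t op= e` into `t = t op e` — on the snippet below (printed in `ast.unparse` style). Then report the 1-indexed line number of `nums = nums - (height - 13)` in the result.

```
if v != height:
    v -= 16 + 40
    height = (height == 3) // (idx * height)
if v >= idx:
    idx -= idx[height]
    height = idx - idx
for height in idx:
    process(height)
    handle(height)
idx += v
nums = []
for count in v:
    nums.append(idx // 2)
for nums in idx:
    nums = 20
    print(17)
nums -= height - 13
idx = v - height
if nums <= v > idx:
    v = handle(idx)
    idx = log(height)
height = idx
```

15

Transformed code:
if v != height:
    v = v - (16 + 40)
    height = (height == 3) // (idx * height)
if v >= idx:
    idx = idx - idx[height]
    height = idx - idx
for height in idx:
    process(height)
    handle(height)
idx = idx + v
nums = [idx // 2 for count in v]
for nums in idx:
    nums = 20
    print(17)
nums = nums - (height - 13)
idx = v - height
if nums <= v > idx:
    v = handle(idx)
    idx = log(height)
height = idx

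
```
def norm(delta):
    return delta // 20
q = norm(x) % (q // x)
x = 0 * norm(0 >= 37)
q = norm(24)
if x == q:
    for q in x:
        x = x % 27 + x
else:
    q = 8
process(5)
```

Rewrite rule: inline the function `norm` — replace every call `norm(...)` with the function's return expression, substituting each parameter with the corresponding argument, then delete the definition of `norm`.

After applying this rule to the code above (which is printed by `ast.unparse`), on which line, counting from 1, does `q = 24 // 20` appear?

Transformed code:
q = x // 20 % (q // x)
x = 0 * ((0 >= 37) // 20)
q = 24 // 20
if x == q:
    for q in x:
        x = x % 27 + x
else:
    q = 8
process(5)

3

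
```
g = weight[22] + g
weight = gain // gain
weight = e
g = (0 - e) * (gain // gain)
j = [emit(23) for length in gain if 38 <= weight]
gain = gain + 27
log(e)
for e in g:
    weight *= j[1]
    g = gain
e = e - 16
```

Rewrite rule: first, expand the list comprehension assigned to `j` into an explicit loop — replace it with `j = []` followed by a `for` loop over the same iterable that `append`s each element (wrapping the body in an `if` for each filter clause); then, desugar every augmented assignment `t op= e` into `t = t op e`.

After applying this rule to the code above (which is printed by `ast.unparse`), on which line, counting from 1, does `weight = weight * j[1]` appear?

12

Transformed code:
g = weight[22] + g
weight = gain // gain
weight = e
g = (0 - e) * (gain // gain)
j = []
for length in gain:
    if 38 <= weight:
        j.append(emit(23))
gain = gain + 27
log(e)
for e in g:
    weight = weight * j[1]
    g = gain
e = e - 16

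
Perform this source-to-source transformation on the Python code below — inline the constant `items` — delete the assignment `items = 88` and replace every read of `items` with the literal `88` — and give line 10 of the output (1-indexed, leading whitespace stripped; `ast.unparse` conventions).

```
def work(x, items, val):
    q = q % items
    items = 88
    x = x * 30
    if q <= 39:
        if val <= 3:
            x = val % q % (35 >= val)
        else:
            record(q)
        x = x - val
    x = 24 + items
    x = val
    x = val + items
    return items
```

x = 24 + 88

Transformed code:
def work(x, items, val):
    q = q % 88
    x = x * 30
    if q <= 39:
        if val <= 3:
            x = val % q % (35 >= val)
        else:
            record(q)
        x = x - val
    x = 24 + 88
    x = val
    x = val + 88
    return 88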